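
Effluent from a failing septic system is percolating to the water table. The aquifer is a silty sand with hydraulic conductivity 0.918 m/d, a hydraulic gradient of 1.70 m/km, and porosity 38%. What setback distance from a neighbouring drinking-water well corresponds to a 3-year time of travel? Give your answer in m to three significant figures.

Specific discharge q = 0.918 × 0.0017 = 0.001561 m/d
Average linear velocity = 0.001561 / 0.38 = 0.004107 m/d
T = 3 yr × 365 = 1095 d
L = v × T = 0.004107 × 1095 = 4.497 m

4.50 m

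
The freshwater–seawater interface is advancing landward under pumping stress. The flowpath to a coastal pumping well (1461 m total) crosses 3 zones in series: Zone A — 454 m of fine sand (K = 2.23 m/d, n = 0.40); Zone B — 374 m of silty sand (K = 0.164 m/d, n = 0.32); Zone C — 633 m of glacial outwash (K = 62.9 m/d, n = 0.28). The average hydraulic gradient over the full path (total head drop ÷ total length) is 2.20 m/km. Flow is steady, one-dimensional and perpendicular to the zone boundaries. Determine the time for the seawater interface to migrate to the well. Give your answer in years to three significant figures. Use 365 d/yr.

1020 years

For zones in series the flux q is common to all zones; the equivalent conductivity is the harmonic (thickness-weighted) mean, K_eq = L_total / Σ(L_j/K_j).
Σ(L/K) = 454/2.23 + 374/0.164 + 633/62.9 = 203.6 + 2280 + 10.06 = 2494 d
K_eq = L_total / Σ(L/K) = 1461 / 2494 = 0.5858 m/d
q = K_eq · i = 0.5858 × 0.0022 = 0.001289 m/d (same in every zone)
Zone A: v = q/n = 0.001289/0.40 = 0.003222 m/d → t_A = 454/0.003222 = 140900 d
Zone B: v = q/n = 0.001289/0.32 = 0.004027 m/d → t_B = 374/0.004027 = 92870 d
Zone C: v = q/n = 0.001289/0.28 = 0.004603 m/d → t_C = 633/0.004603 = 137500 d
Total t = 140900 + 92870 + 137500 = 371300 d
   = 371300 / 365 = 1020 yr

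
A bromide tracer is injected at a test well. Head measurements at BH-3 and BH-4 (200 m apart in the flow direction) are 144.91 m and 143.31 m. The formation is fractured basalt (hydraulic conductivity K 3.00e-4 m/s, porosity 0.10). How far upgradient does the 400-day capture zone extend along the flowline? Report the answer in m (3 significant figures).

Hydraulic gradient i = (144.91 − 143.31) / 200 = 1.60 / 200 = 0.008000
K = 3.00e-4 m/s × 86400 s/d = 25.92 m/d
q = Ki = 25.92 × 0.008000 = 0.2074 m/d
Average linear velocity = 0.2074 / 0.10 = 2.074 m/d
L = v × T = 2.074 × 400 = 829.4 m

829 m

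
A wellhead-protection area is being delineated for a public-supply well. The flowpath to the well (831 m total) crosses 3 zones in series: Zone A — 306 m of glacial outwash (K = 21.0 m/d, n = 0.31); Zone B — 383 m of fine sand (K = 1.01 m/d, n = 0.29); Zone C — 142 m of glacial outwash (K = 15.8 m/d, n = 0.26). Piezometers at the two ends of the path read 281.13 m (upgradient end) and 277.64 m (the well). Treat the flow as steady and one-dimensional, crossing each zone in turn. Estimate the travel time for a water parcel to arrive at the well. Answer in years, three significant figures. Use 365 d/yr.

Total head drop ΔH = 281.13 − 277.64 = 3.49 m
Continuity: the same q passes through each zone, so ΔH = q·Σ(L_j/K_j) — the zones act as resistances in series.
Σ(L/K) = 306/21.0 + 383/1.01 + 142/15.8 = 14.57 + 379.2 + 8.987 = 402.8 d
q = ΔH / Σ(L/K) = 3.49 / 402.8 = 0.008665 m/d (same in every zone)
Zone A: v = q/n = 0.008665/0.31 = 0.02795 m/d → t_A = 306/0.02795 = 10950 d
Zone B: v = q/n = 0.008665/0.29 = 0.02988 m/d → t_B = 383/0.02988 = 12820 d
Zone C: v = q/n = 0.008665/0.26 = 0.03333 m/d → t_C = 142/0.03333 = 4261 d
Total t = 10950 + 12820 + 4261 = 28030 d
   = 28030 / 365 = 76.8 yr

76.8 years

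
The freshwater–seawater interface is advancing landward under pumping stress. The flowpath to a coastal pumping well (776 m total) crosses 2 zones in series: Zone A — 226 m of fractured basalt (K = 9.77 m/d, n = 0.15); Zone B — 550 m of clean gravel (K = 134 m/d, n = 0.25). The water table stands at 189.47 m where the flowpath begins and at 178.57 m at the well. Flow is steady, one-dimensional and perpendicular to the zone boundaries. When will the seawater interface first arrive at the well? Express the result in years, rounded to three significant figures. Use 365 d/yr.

1.17 years

Total head drop ΔH = 189.47 − 178.57 = 10.90 m
Continuity: the same q passes through each zone, so ΔH = q·Σ(L_j/K_j) — the zones act as resistances in series.
Σ(L/K) = 226/9.77 + 550/134 = 23.13 + 4.104 = 27.24 d
q = ΔH / Σ(L/K) = 10.90 / 27.24 = 0.4002 m/d (same in every zone)
Zone A: v = q/n = 0.4002/0.15 = 2.668 m/d → t_A = 226/2.668 = 84.71 d
Zone B: v = q/n = 0.4002/0.25 = 1.601 m/d → t_B = 550/1.601 = 343.6 d
Total t = 84.71 + 343.6 = 428.3 d
   = 428.3 / 365 = 1.17 yr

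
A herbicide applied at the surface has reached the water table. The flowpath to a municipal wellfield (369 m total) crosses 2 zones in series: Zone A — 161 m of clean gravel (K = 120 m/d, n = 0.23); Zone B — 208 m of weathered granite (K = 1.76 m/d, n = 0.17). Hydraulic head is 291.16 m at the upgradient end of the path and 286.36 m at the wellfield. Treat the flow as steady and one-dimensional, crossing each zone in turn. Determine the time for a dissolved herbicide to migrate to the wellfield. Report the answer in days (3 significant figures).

Total head drop ΔH = 291.16 − 286.36 = 4.80 m
Continuity: the same q passes through each zone, so ΔH = q·Σ(L_j/K_j) — the zones act as resistances in series.
Σ(L/K) = 161/120 + 208/1.76 = 1.342 + 118.2 = 119.5 d
q = ΔH / Σ(L/K) = 4.80 / 119.5 = 0.04016 m/d (same in every zone)
Zone A: v = q/n = 0.04016/0.23 = 0.1746 m/d → t_A = 161/0.1746 = 922.1 d
Zone B: v = q/n = 0.04016/0.17 = 0.2362 m/d → t_B = 208/0.2362 = 880.5 d
Total t = 922.1 + 880.5 = 1803 d

1800 days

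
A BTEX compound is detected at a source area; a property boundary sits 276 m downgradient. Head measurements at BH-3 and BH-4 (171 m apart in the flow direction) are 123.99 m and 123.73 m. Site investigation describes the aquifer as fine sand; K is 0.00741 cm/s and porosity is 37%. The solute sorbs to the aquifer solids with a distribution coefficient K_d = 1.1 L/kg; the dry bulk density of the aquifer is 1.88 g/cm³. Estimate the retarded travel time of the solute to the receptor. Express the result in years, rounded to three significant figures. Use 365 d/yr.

189 years

Hydraulic gradient i = (123.99 − 123.73) / 171 = 0.26 / 171 = 0.001520
K = 0.00741 cm/s × 864 = 6.402 m/d
q = Ki = 6.402 × 0.001520 = 0.009734 m/d
Average linear velocity = 0.009734 / 0.37 = 0.02631 m/d
Retardation R = 1 + ρ_b·K_d/n = 1 + 1.88×1.1/0.37 = 6.589
Contaminant velocity v_c = v/R = 0.02631/6.589 = 0.003993 m/d
t = L/v_c = 276/0.003993 = 69120 d
   = 69120/365 = 189 yr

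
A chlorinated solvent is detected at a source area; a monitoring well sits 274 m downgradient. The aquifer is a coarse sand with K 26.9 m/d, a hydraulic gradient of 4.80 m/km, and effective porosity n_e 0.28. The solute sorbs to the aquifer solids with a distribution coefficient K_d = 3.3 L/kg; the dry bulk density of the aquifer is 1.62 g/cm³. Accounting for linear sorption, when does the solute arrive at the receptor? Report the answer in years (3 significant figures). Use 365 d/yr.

q = Ki = 26.9 × 0.0048 = 0.1291 m/d
Average linear velocity = 0.1291 / 0.28 = 0.4611 m/d
Retardation R = 1 + ρ_b·K_d/n = 1 + 1.62×3.3/0.28 = 20.09
Contaminant velocity v_c = v/R = 0.4611/20.09 = 0.02295 m/d
t = L/v_c = 274/0.02295 = 11940 d
   = 11940/365 = 32.7 yr

32.7 years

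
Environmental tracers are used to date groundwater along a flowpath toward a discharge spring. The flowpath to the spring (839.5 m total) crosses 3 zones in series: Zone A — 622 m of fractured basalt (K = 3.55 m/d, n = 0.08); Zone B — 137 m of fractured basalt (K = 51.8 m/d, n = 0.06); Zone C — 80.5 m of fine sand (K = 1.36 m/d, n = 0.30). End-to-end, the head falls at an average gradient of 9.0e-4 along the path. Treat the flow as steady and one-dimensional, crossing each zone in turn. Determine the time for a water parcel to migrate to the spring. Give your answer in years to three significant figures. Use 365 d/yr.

70.6 years

Steady 1-D flow in series ⇒ the Darcy flux q is identical in every zone and the zone head losses add (resistances L/K in series).
Σ(L/K) = 622/3.55 + 137/51.8 + 80.5/1.36 = 175.2 + 2.645 + 59.19 = 237.0 d
K_eq = L_total / Σ(L/K) = 839.5 / 237.0 = 3.541 m/d
q = K_eq · i = 3.541 × 9.0e-4 = 0.003187 m/d (same in every zone)
Zone A: v = q/n = 0.003187/0.08 = 0.03984 m/d → t_A = 622/0.03984 = 15610 d
Zone B: v = q/n = 0.003187/0.06 = 0.05312 m/d → t_B = 137/0.05312 = 2579 d
Zone C: v = q/n = 0.003187/0.30 = 0.01062 m/d → t_C = 80.5/0.01062 = 7577 d
Total t = 15610 + 2579 + 7577 = 25770 d
   = 25770 / 365 = 70.6 yr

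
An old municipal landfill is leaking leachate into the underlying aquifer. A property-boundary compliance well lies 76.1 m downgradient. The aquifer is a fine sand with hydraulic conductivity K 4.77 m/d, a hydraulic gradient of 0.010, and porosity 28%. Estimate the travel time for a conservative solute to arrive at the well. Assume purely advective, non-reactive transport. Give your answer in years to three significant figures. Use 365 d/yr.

q = Ki = 4.77 × 0.010 = 0.04770 m/d
Seepage velocity v = q / n = 0.04770 / 0.28 = 0.1704 m/d
t = L / v = 76.1 / 0.1704 = 446.7 d
   = 446.7 / 365 = 1.22 yr

1.22 years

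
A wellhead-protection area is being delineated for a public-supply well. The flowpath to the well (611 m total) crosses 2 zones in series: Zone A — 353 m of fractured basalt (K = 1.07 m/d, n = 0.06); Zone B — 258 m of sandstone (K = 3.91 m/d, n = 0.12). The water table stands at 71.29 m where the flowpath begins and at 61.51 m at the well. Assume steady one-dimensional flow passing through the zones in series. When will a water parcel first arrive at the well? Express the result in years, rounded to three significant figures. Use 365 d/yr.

Total head drop ΔH = 71.29 − 61.51 = 9.78 m
Steady 1-D flow in series ⇒ the Darcy flux q is identical in every zone and the zone head losses add (resistances L/K in series).
Σ(L/K) = 353/1.07 + 258/3.91 = 329.9 + 65.98 = 395.9 d
q = ΔH / Σ(L/K) = 9.78 / 395.9 = 0.02470 m/d (same in every zone)
Zone A: v = q/n = 0.02470/0.06 = 0.4117 m/d → t_A = 353/0.4117 = 857.4 d
Zone B: v = q/n = 0.02470/0.12 = 0.2059 m/d → t_B = 258/0.2059 = 1253 d
Total t = 857.4 + 1253 = 2111 d
   = 2111 / 365 = 5.78 yr

5.78 years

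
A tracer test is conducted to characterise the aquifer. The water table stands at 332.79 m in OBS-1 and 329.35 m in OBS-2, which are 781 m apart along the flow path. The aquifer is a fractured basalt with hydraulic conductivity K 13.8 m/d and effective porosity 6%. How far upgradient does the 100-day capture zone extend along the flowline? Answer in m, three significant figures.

Hydraulic gradient i = (332.79 − 329.35) / 781 = 3.44 / 781 = 0.004405
Specific discharge q = 13.8 × 0.004405 = 0.06078 m/d
v_s = q/n_e = 0.06078/0.06 = 1.013 m/d
L = v × T = 1.013 × 100 = 101.3 m

101 m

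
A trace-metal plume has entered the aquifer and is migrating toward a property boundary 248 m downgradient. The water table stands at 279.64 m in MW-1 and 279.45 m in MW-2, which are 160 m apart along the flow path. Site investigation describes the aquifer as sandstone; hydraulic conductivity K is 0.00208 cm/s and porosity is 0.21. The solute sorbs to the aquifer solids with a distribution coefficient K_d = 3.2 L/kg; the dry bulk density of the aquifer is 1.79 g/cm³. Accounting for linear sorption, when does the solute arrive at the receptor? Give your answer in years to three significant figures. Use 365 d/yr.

Hydraulic gradient i = (279.64 − 279.45) / 160 = 0.19 / 160 = 0.001188
K = 0.00208 cm/s × 864 = 1.797 m/d
Specific discharge q = 1.797 × 0.001188 = 0.002134 m/d
Seepage velocity v = q / n = 0.002134 / 0.21 = 0.01016 m/d
Retardation R = 1 + ρ_b·K_d/n = 1 + 1.79×3.2/0.21 = 28.28
Contaminant velocity v_c = v/R = 0.01016/28.28 = 3.594e-4 m/d
t = L/v_c = 248/3.594e-4 = 690100 d
   = 690100/365 = 1890 yr

1890 years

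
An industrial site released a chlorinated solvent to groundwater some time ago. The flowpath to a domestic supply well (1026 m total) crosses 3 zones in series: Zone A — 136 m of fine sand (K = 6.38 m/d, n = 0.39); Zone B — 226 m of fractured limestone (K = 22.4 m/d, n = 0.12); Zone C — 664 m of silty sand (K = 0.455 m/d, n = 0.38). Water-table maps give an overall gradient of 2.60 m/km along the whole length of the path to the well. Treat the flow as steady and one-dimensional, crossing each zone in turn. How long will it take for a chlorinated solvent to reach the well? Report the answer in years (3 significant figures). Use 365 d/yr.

509 years

Continuity: the same q passes through each zone, so ΔH = q·Σ(L_j/K_j) — the zones act as resistances in series.
Σ(L/K) = 136/6.38 + 226/22.4 + 664/0.455 = 21.32 + 10.09 + 1459 = 1491 d
K_eq = L_total / Σ(L/K) = 1026 / 1491 = 0.6882 m/d
q = K_eq · i = 0.6882 × 0.0026 = 0.001789 m/d (same in every zone)
Zone A: v = q/n = 0.001789/0.39 = 0.004588 m/d → t_A = 136/0.004588 = 29640 d
Zone B: v = q/n = 0.001789/0.12 = 0.01491 m/d → t_B = 226/0.01491 = 15160 d
Zone C: v = q/n = 0.001789/0.38 = 0.004709 m/d → t_C = 664/0.004709 = 141000 d
Total t = 29640 + 15160 + 141000 = 185800 d
   = 185800 / 365 = 509 yr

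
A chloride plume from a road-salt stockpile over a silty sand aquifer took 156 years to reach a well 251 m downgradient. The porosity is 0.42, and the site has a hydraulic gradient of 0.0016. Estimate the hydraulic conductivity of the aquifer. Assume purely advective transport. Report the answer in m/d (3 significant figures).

t = 156 years = 56940 d
v = L / t = 251 / 56940 = 0.004408 m/d
K = v · n / i = 0.004408 × 0.42 / 0.0016 = 1.16 m/d

1.16 m/d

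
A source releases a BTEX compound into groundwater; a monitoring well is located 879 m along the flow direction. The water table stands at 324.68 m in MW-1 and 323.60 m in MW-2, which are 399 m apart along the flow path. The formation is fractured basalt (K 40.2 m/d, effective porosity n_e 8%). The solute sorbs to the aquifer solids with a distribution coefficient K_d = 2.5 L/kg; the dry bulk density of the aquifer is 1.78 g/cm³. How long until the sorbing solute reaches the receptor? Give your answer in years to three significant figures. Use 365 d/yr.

100 years

Hydraulic gradient i = (324.68 − 323.60) / 399 = 1.08 / 399 = 0.002707
q = Ki = 40.2 × 0.002707 = 0.1088 m/d
Average linear velocity = 0.1088 / 0.08 = 1.360 m/d
Retardation R = 1 + ρ_b·K_d/n = 1 + 1.78×2.5/0.08 = 56.63
Contaminant velocity v_c = v/R = 1.360/56.63 = 0.02402 m/d
t = L/v_c = 879/0.02402 = 36590 d
   = 36590/365 = 100 yr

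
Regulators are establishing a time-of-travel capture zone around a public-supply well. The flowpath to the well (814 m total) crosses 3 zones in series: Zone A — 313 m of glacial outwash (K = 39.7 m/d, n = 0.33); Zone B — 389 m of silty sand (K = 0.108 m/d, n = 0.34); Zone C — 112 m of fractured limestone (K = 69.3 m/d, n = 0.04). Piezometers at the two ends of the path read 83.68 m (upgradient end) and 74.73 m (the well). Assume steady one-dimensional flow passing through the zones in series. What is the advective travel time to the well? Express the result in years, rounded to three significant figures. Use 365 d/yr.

Total head drop ΔH = 83.68 − 74.73 = 8.95 m
Steady 1-D flow in series ⇒ the Darcy flux q is identical in every zone and the zone head losses add (resistances L/K in series).
Σ(L/K) = 313/39.7 + 389/0.108 + 112/69.3 = 7.884 + 3602 + 1.616 = 3611 d
q = ΔH / Σ(L/K) = 8.95 / 3611 = 0.002478 m/d (same in every zone)
Zone A: v = q/n = 0.002478/0.33 = 0.007510 m/d → t_A = 313/0.007510 = 41680 d
Zone B: v = q/n = 0.002478/0.34 = 0.007289 m/d → t_B = 389/0.007289 = 53370 d
Zone C: v = q/n = 0.002478/0.04 = 0.06196 m/d → t_C = 112/0.06196 = 1808 d
Total t = 41680 + 53370 + 1808 = 96850 d
   = 96850 / 365 = 265 yr

265 years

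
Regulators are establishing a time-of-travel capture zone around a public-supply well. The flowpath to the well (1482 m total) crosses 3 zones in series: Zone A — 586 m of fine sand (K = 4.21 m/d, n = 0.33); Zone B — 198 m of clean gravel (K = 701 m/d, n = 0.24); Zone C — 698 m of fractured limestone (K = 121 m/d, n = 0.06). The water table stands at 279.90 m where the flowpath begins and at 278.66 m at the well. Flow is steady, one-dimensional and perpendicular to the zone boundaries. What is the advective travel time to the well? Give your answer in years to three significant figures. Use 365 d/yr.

90.7 years

Total head drop ΔH = 279.90 − 278.66 = 1.24 m
Steady 1-D flow in series ⇒ the Darcy flux q is identical in every zone and the zone head losses add (resistances L/K in series).
Σ(L/K) = 586/4.21 + 198/701 + 698/121 = 139.2 + 0.2825 + 5.769 = 145.2 d
q = ΔH / Σ(L/K) = 1.24 / 145.2 = 0.008537 m/d (same in every zone)
Zone A: v = q/n = 0.008537/0.33 = 0.02587 m/d → t_A = 586/0.02587 = 22650 d
Zone B: v = q/n = 0.008537/0.24 = 0.03557 m/d → t_B = 198/0.03557 = 5566 d
Zone C: v = q/n = 0.008537/0.06 = 0.1423 m/d → t_C = 698/0.1423 = 4905 d
Total t = 22650 + 5566 + 4905 = 33120 d
   = 33120 / 365 = 90.7 yr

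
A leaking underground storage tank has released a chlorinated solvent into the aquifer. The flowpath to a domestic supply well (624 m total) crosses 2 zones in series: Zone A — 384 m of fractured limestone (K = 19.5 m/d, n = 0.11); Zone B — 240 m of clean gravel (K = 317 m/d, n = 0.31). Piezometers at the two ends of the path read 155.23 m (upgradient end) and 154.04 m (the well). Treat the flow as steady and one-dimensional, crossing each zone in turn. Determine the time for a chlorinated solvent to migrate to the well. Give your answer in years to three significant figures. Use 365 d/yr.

Total head drop ΔH = 155.23 − 154.04 = 1.19 m
Steady 1-D flow in series ⇒ the Darcy flux q is identical in every zone and the zone head losses add (resistances L/K in series).
Σ(L/K) = 384/19.5 + 240/317 = 19.69 + 0.7571 = 20.45 d
q = ΔH / Σ(L/K) = 1.19 / 20.45 = 0.05819 m/d (same in every zone)
Zone A: v = q/n = 0.05819/0.11 = 0.5290 m/d → t_A = 384/0.5290 = 725.9 d
Zone B: v = q/n = 0.05819/0.31 = 0.1877 m/d → t_B = 240/0.1877 = 1279 d
Total t = 725.9 + 1279 = 2004 d
   = 2004 / 365 = 5.49 yr

5.49 years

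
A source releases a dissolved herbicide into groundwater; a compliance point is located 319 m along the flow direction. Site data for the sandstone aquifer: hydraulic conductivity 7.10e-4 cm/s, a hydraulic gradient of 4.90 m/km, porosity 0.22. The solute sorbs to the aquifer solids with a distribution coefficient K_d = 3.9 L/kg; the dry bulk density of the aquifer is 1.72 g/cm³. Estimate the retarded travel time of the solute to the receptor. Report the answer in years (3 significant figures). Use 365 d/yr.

2010 years

K = 7.10e-4 cm/s × 864 = 0.6134 m/d
Specific discharge q = 0.6134 × 0.0049 = 0.003006 m/d
v_s = q/n_e = 0.003006/0.22 = 0.01366 m/d
Retardation R = 1 + ρ_b·K_d/n = 1 + 1.72×3.9/0.22 = 31.49
Contaminant velocity v_c = v/R = 0.01366/31.49 = 4.339e-4 m/d
t = L/v_c = 319/4.339e-4 = 735200 d
   = 735200/365 = 2010 yr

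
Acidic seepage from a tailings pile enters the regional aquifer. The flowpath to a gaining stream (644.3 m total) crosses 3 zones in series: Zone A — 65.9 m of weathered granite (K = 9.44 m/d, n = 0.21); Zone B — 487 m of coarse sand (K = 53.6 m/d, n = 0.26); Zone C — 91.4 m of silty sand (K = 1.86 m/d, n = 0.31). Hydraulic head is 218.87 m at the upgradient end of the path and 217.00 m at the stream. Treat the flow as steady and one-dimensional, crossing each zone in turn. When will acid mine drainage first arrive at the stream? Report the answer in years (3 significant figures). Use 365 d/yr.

16.1 years

Total head drop ΔH = 218.87 − 217.00 = 1.87 m
Continuity: the same q passes through each zone, so ΔH = q·Σ(L_j/K_j) — the zones act as resistances in series.
Σ(L/K) = 65.9/9.44 + 487/53.6 + 91.4/1.86 = 6.981 + 9.086 + 49.14 = 65.21 d
q = ΔH / Σ(L/K) = 1.87 / 65.21 = 0.02868 m/d (same in every zone)
Zone A: v = q/n = 0.02868/0.21 = 0.1366 m/d → t_A = 65.9/0.1366 = 482.6 d
Zone B: v = q/n = 0.02868/0.26 = 0.1103 m/d → t_B = 487/0.1103 = 4415 d
Zone C: v = q/n = 0.02868/0.31 = 0.09251 m/d → t_C = 91.4/0.09251 = 988.0 d
Total t = 482.6 + 4415 + 988.0 = 5886 d
   = 5886 / 365 = 16.1 yr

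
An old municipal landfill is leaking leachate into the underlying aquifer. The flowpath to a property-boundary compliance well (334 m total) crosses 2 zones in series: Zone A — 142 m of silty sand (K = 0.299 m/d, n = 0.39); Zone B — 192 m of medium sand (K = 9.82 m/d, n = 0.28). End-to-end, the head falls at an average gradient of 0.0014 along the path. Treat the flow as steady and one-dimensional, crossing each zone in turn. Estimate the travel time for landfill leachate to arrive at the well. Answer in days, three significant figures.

115000 days

For zones in series the flux q is common to all zones; the equivalent conductivity is the harmonic (thickness-weighted) mean, K_eq = L_total / Σ(L_j/K_j).
Σ(L/K) = 142/0.299 + 192/9.82 = 474.9 + 19.55 = 494.5 d
K_eq = L_total / Σ(L/K) = 334 / 494.5 = 0.6755 m/d
q = K_eq · i = 0.6755 × 0.0014 = 9.457e-4 m/d (same in every zone)
Zone A: v = q/n = 9.457e-4/0.39 = 0.002425 m/d → t_A = 142/0.002425 = 58560 d
Zone B: v = q/n = 9.457e-4/0.28 = 0.003377 m/d → t_B = 192/0.003377 = 56850 d
Total t = 58560 + 56850 = 115400 d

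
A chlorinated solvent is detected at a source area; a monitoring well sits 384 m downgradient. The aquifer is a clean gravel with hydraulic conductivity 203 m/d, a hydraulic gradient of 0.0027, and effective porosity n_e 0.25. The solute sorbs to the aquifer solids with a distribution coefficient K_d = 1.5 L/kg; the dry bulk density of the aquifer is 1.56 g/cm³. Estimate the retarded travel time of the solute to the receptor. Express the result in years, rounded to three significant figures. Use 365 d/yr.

4.97 years

Specific discharge q = 203 × 0.0027 = 0.5481 m/d
Average linear velocity = 0.5481 / 0.25 = 2.192 m/d
Retardation R = 1 + ρ_b·K_d/n = 1 + 1.56×1.5/0.25 = 10.36
Contaminant velocity v_c = v/R = 2.192/10.36 = 0.2116 m/d
t = L/v_c = 384/0.2116 = 1815 d
   = 1815/365 = 4.97 yr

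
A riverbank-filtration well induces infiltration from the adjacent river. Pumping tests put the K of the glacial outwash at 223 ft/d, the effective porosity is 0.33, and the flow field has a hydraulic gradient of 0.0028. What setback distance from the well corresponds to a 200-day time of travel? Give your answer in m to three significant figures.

115 m

K = 223 ft/d × 0.3048 = 67.97 m/d
q = Ki = 67.97 × 0.0028 = 0.1903 m/d
Seepage velocity v = q / n = 0.1903 / 0.33 = 0.5767 m/d
L = v × T = 0.5767 × 200 = 115.3 m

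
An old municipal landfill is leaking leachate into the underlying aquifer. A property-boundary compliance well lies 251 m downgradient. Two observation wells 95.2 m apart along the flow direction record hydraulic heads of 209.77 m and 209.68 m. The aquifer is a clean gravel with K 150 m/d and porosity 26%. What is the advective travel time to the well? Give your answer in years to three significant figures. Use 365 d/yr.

Hydraulic gradient i = (209.77 − 209.68) / 95.2 = 0.09 / 95.2 = 9.454e-4
q = Ki = 150 × 9.454e-4 = 0.1418 m/d
v = Ki/n = 150·9.454e-4/0.26 = 0.5454 m/d
t = L / v = 251 / 0.5454 = 460.2 d
   = 460.2 / 365 = 1.26 yr

1.26 years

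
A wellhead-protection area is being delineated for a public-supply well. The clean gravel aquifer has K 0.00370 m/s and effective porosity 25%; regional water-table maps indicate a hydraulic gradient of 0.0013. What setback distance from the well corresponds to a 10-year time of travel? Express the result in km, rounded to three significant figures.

6.07 km

K = 0.00370 m/s × 86400 s/d = 319.7 m/d
q = Ki = 319.7 × 0.0013 = 0.4156 m/d
v = Ki/n = 319.7·0.0013/0.25 = 1.662 m/d
T = 10 yr × 365 = 3650 d
L = v × T = 1.662 × 3650 = 6068 m
   = 6.07 km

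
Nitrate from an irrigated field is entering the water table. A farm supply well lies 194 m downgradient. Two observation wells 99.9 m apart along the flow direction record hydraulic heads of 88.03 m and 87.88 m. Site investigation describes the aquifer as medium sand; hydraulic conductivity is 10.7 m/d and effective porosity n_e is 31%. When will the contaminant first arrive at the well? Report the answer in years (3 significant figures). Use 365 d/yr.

10.3 years

Hydraulic gradient i = (88.03 − 87.88) / 99.9 = 0.15 / 99.9 = 0.001502
Specific discharge q = 10.7 × 0.001502 = 0.01607 m/d
Average linear velocity = 0.01607 / 0.31 = 0.05183 m/d
t = L / v = 194 / 0.05183 = 3743 d
   = 3743 / 365 = 10.3 yr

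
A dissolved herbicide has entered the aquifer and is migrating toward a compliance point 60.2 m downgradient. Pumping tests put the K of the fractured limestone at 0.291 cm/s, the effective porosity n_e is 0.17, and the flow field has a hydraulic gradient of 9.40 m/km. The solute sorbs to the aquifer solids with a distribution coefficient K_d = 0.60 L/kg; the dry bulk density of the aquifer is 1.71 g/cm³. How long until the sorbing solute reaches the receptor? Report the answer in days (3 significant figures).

K = 0.291 cm/s × 864 = 251.4 m/d
Specific discharge q = 251.4 × 0.0094 = 2.363 m/d
Average linear velocity = 2.363 / 0.17 = 13.90 m/d
Retardation R = 1 + ρ_b·K_d/n = 1 + 1.71×0.60/0.17 = 7.035
Contaminant velocity v_c = v/R = 13.90/7.035 = 1.976 m/d
t = L/v_c = 60.2/1.976 = 30.46 d

30.5 days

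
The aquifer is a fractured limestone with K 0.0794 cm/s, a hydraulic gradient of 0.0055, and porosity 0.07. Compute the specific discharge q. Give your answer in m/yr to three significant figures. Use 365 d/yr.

138 m/yr

K = 0.0794 cm/s × 864 = 68.60 m/d
Specific discharge q = 68.60 × 0.0055 = 0.3773 m/d
   = 0.3773 × 365 = 138 m/yr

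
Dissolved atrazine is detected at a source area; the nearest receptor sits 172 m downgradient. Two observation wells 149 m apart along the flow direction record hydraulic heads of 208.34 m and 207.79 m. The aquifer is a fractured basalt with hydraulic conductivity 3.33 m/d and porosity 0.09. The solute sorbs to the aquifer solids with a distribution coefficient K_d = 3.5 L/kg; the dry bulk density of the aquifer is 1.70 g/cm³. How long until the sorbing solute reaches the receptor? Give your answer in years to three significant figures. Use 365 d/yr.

232 years

Hydraulic gradient i = (208.34 − 207.79) / 149 = 0.55 / 149 = 0.003691
Specific discharge q = 3.33 × 0.003691 = 0.01229 m/d
v_s = q/n_e = 0.01229/0.09 = 0.1366 m/d
Retardation R = 1 + ρ_b·K_d/n = 1 + 1.70×3.5/0.09 = 67.11
Contaminant velocity v_c = v/R = 0.1366/67.11 = 0.002035 m/d
t = L/v_c = 172/0.002035 = 84520 d
   = 84520/365 = 232 yr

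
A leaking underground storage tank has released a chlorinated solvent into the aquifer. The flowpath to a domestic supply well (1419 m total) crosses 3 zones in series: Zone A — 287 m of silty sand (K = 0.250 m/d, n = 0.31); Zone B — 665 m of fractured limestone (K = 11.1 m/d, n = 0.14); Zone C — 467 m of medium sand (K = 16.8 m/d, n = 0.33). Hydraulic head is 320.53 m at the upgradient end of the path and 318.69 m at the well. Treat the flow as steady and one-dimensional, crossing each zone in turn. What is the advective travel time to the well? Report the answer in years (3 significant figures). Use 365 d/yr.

619 years

Total head drop ΔH = 320.53 − 318.69 = 1.84 m
Steady 1-D flow in series ⇒ the Darcy flux q is identical in every zone and the zone head losses add (resistances L/K in series).
Σ(L/K) = 287/0.250 + 665/11.1 + 467/16.8 = 1148 + 59.91 + 27.80 = 1236 d
q = ΔH / Σ(L/K) = 1.84 / 1236 = 0.001489 m/d (same in every zone)
Zone A: v = q/n = 0.001489/0.31 = 0.004803 m/d → t_A = 287/0.004803 = 59750 d
Zone B: v = q/n = 0.001489/0.14 = 0.01064 m/d → t_B = 665/0.01064 = 62520 d
Zone C: v = q/n = 0.001489/0.33 = 0.004512 m/d → t_C = 467/0.004512 = 103500 d
Total t = 59750 + 62520 + 103500 = 225800 d
   = 225800 / 365 = 619 yr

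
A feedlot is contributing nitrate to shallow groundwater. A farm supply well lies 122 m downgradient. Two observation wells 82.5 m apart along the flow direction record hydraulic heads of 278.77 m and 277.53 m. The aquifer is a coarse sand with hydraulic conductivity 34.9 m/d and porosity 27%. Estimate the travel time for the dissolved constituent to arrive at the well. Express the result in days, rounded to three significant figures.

Hydraulic gradient i = (278.77 − 277.53) / 82.5 = 1.24 / 82.5 = 0.01503
Darcy flux q = K·i = 34.9 × 0.01503 = 0.5246 m/d
Seepage velocity v = q / n = 0.5246 / 0.27 = 1.943 m/d
t = L / v = 122 / 1.943 = 62.80 d

62.8 days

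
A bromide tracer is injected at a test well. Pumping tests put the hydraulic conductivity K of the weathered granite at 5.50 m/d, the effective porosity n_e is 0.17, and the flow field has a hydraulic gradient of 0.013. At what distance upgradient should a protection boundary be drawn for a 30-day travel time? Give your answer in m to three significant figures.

12.6 m

q = Ki = 5.50 × 0.013 = 0.07150 m/d
Seepage velocity v = q / n = 0.07150 / 0.17 = 0.4206 m/d
L = v × T = 0.4206 × 30 = 12.62 m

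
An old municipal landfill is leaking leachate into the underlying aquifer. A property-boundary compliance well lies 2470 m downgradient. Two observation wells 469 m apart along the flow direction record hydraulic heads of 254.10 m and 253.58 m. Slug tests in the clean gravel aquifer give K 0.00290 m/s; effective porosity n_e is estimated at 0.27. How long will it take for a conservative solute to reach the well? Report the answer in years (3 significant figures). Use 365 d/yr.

6.58 years

Hydraulic gradient i = (254.10 − 253.58) / 469 = 0.52 / 469 = 0.001109
K = 0.00290 m/s × 86400 s/d = 250.6 m/d
Darcy flux q = K·i = 250.6 × 0.001109 = 0.2778 m/d
v = Ki/n = 250.6·0.001109/0.27 = 1.029 m/d
t = L / v = 2470 / 1.029 = 2401 d
   = 2401 / 365 = 6.58 yr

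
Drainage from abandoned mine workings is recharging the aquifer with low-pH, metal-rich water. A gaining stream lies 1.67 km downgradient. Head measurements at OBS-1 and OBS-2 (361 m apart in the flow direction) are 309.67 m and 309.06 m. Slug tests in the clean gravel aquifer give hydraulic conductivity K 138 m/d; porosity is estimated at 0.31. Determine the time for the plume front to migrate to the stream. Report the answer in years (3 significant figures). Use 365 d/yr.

6.08 years

Hydraulic gradient i = (309.67 − 309.06) / 361 = 0.61 / 361 = 0.001690
Darcy flux q = K·i = 138 × 0.001690 = 0.2332 m/d
v_s = q/n_e = 0.2332/0.31 = 0.7522 m/d
L = 1.67 km = 1670 m
t = L / v = 1670 / 0.7522 = 2220 d
   = 2220 / 365 = 6.08 yr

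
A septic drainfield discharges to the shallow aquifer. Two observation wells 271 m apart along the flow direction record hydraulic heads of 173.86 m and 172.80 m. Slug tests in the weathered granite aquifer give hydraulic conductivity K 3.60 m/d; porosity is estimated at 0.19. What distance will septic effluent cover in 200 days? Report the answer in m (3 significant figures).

14.8 m

Hydraulic gradient i = (173.86 − 172.80) / 271 = 1.06 / 271 = 0.003911
Specific discharge q = 3.60 × 0.003911 = 0.01408 m/d
v = Ki/n = 3.60·0.003911/0.19 = 0.07411 m/d
L = v × T = 0.07411 × 200 = 14.82 m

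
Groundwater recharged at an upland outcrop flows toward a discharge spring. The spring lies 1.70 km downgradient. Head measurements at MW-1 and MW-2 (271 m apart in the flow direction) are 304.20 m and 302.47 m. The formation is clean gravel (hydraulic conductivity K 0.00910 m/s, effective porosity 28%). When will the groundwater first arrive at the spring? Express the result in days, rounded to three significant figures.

Hydraulic gradient i = (304.20 − 302.47) / 271 = 1.73 / 271 = 0.006384
K = 0.00910 m/s × 86400 s/d = 786.2 m/d
q = Ki = 786.2 × 0.006384 = 5.019 m/d
v_s = q/n_e = 5.019/0.28 = 17.93 m/d
L = 1.70 km = 1700 m
t = L / v = 1700 / 17.93 = 94.84 d

94.8 days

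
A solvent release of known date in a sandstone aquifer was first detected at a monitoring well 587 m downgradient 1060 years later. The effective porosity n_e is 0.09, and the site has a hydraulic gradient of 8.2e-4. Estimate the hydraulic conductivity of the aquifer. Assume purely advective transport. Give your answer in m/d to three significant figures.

t = 1060 years = 386900 d
v = L / t = 587 / 386900 = 0.001517 m/d
K = v · n / i = 0.001517 × 0.09 / 8.2e-4 = 0.167 m/d

0.167 m/d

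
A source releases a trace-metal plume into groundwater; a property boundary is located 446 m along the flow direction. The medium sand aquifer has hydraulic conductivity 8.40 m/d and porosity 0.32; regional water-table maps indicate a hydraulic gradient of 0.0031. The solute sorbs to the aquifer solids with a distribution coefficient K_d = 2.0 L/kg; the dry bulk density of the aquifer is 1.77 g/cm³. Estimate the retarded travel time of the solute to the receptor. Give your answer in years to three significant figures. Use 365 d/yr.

Specific discharge q = 8.40 × 0.0031 = 0.02604 m/d
v = Ki/n = 8.40·0.0031/0.32 = 0.08138 m/d
Retardation R = 1 + ρ_b·K_d/n = 1 + 1.77×2.0/0.32 = 12.06
Contaminant velocity v_c = v/R = 0.08138/12.06 = 0.006746 m/d
t = L/v_c = 446/0.006746 = 66110 d
   = 66110/365 = 181 yr

181 years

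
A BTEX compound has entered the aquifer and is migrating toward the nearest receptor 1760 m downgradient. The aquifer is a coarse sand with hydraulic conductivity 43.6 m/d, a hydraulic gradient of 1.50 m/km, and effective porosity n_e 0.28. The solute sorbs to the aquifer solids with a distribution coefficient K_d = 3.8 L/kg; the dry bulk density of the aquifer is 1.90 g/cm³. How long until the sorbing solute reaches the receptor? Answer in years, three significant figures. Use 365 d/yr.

553 years

Darcy flux q = K·i = 43.6 × 0.0015 = 0.06540 m/d
Average linear velocity = 0.06540 / 0.28 = 0.2336 m/d
Retardation R = 1 + ρ_b·K_d/n = 1 + 1.90×3.8/0.28 = 26.79
Contaminant velocity v_c = v/R = 0.2336/26.79 = 0.008720 m/d
t = L/v_c = 1760/0.008720 = 201800 d
   = 201800/365 = 553 yr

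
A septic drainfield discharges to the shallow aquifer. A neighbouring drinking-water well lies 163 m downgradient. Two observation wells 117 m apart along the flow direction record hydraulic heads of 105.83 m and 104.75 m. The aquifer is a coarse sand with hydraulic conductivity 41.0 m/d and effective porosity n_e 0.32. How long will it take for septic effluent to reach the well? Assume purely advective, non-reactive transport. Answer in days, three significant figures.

Hydraulic gradient i = (105.83 − 104.75) / 117 = 1.08 / 117 = 0.009231
Specific discharge q = 41.0 × 0.009231 = 0.3785 m/d
v_s = q/n_e = 0.3785/0.32 = 1.183 m/d
t = L / v = 163 / 1.183 = 137.8 d

138 days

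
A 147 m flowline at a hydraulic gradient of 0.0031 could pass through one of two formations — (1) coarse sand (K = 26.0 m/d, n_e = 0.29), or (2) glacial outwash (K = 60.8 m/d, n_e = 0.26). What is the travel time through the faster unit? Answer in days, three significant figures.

Unit 1 (coarse sand): v = 26.0×0.0031/0.29 = 0.2779 m/d, t = 147/0.2779 = 528.9 d
Unit 2 (glacial outwash): v = 60.8×0.0031/0.26 = 0.7249 m/d, t = 147/0.7249 = 202.8 d
Faster unit: t = 203 d

203 days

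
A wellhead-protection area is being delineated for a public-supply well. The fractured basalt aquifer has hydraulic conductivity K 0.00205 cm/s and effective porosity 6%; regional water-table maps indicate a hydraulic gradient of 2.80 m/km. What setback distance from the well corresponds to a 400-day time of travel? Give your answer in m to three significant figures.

33.1 m

K = 0.00205 cm/s × 864 = 1.771 m/d
Darcy flux q = K·i = 1.771 × 0.0028 = 0.004959 m/d
Average linear velocity = 0.004959 / 0.06 = 0.08266 m/d
L = v × T = 0.08266 × 400 = 33.06 m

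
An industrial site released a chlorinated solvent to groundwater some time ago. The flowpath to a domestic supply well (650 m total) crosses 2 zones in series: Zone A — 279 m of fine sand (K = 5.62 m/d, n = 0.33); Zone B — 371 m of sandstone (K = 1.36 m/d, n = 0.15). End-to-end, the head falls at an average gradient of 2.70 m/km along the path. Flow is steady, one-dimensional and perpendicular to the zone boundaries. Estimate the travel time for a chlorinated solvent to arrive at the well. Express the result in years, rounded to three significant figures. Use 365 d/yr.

For zones in series the flux q is common to all zones; the equivalent conductivity is the harmonic (thickness-weighted) mean, K_eq = L_total / Σ(L_j/K_j).
Σ(L/K) = 279/5.62 + 371/1.36 = 49.64 + 272.8 = 322.4 d
K_eq = L_total / Σ(L/K) = 650 / 322.4 = 2.016 m/d
q = K_eq · i = 2.016 × 0.0027 = 0.005443 m/d (same in every zone)
Zone A: v = q/n = 0.005443/0.33 = 0.01649 m/d → t_A = 279/0.01649 = 16920 d
Zone B: v = q/n = 0.005443/0.15 = 0.03629 m/d → t_B = 371/0.03629 = 10220 d
Total t = 16920 + 10220 = 27140 d
   = 27140 / 365 = 74.4 yr

74.4 years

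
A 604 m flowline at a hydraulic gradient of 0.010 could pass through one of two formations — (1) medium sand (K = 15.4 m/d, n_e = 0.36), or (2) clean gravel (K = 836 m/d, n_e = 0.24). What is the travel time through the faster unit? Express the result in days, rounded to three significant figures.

17.3 days

Unit 1 (medium sand): v = 15.4×0.010/0.36 = 0.4278 m/d, t = 604/0.4278 = 1412 d
Unit 2 (clean gravel): v = 836×0.010/0.24 = 34.83 m/d, t = 604/34.83 = 17.34 d
Faster unit: t = 17.3 d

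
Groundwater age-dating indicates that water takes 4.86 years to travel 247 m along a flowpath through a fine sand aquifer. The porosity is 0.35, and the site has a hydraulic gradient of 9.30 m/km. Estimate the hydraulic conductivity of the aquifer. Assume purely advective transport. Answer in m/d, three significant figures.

5.24 m/d

t = 4.86 years = 1774 d
v = L / t = 247 / 1774 = 0.1392 m/d
K = v · n / i = 0.1392 × 0.35 / 0.0093 = 5.24 m/d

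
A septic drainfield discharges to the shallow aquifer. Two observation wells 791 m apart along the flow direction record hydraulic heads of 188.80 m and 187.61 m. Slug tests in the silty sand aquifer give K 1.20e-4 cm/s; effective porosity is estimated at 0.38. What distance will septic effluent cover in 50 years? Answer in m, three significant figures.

7.49 m

Hydraulic gradient i = (188.80 − 187.61) / 791 = 1.19 / 791 = 0.001504
K = 1.20e-4 cm/s × 864 = 0.1037 m/d
Darcy flux q = K·i = 0.1037 × 0.001504 = 1.560e-4 m/d
Average linear velocity = 1.560e-4 / 0.38 = 4.105e-4 m/d
T = 50 yr × 365 = 18250 d
L = v × T = 4.105e-4 × 18250 = 7.491 m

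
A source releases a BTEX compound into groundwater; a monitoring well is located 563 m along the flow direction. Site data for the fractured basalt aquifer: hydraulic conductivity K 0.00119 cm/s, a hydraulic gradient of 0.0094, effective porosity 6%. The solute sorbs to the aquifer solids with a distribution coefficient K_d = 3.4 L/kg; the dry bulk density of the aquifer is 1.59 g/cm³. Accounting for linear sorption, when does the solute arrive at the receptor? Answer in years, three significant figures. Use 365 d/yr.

K = 0.00119 cm/s × 864 = 1.028 m/d
q = Ki = 1.028 × 0.0094 = 0.009665 m/d
v_s = q/n_e = 0.009665/0.06 = 0.1611 m/d
Retardation R = 1 + ρ_b·K_d/n = 1 + 1.59×3.4/0.06 = 91.10
Contaminant velocity v_c = v/R = 0.1611/91.10 = 0.001768 m/d
t = L/v_c = 563/0.001768 = 318400 d
   = 318400/365 = 872 yr

872 years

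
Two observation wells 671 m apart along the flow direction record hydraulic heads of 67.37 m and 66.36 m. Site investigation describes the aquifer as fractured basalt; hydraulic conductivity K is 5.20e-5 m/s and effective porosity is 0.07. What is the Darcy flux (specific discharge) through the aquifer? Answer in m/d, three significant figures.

Hydraulic gradient i = (67.37 − 66.36) / 671 = 1.01 / 671 = 0.001505
K = 5.20e-5 m/s × 86400 s/d = 4.493 m/d
Specific discharge q = 4.493 × 0.001505 = 0.006763 m/d

0.00676 m/d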